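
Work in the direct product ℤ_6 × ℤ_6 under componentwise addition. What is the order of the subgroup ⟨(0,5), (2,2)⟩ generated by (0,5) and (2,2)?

18

|⟨(0,5)⟩| = 6 and |⟨(2,2)⟩| = 3, so |H| is a multiple of lcm(6, 3) = 6 and divides |G| = 36.
Closing under the operation: H = {(0,0), (0,1), (0,2), (0,3), (0,4), (0,5), (2,0), (2,1), (2,2), (2,3), (2,4), (2,5), (4,0), (4,1), (4,2), (4,3), (4,4), (4,5)}, so |H| = 18.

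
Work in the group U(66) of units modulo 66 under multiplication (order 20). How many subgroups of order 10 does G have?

|G| = 20 and 10 | 20, so subgroups of order 10 are possible by Lagrange.
The subgroups of order 10 are: {1, 7, 13, 19, 25, 31, 37, 43, 49, 61}; {1, 17, 25, 29, 31, 35, 37, 41, 49, 65}; {1, 5, 23, 25, 31, 37, 47, 49, 53, 59}.
So G has 3 subgroups of order 10.

3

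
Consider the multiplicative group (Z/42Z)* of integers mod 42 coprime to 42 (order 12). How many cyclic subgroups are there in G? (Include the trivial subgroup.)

Each element a generates a cyclic subgroup ⟨a⟩; distinct elements may generate the same one (a cyclic group of order d has φ(d) generators).
Cyclic subgroups by order — order 1: 1; order 2: 3; order 3: 1; order 6: 3.
Total: 8.

8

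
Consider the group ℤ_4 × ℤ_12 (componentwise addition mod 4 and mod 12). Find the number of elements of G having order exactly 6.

6

An element (a,b) has order lcm(ord(a), ord(b)); count pairs with lcm equal to 6.
Enumerating gives 6 such elements.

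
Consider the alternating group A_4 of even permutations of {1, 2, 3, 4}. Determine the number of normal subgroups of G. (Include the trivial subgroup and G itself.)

3

G has 10 subgroups. Checking conjugation-invariance by order — order 1: 1/1 normal; order 2: 0/3 normal; order 3: 0/4 normal; order 4: 1/1 normal; order 12: 1/1 normal.
Total normal subgroups: 3.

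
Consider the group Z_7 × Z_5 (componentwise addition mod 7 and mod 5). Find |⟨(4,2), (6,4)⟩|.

|⟨(4,2)⟩| = 35 and |⟨(6,4)⟩| = 35, so |H| is a multiple of lcm(35, 35) = 35 and divides |G| = 35.
Closing {(4,2), (6,4)} under the group operation gives all of G, so |H| = 35.

35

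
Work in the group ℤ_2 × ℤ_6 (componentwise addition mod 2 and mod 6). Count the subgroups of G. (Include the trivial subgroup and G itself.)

|G| = 12, so by Lagrange every subgroup order divides 12. Divisors: 1, 2, 3, 4, 6, 12.
Subgroups by order — order 1: 1; order 2: 3; order 3: 1; order 4: 1; order 6: 3; order 12: 1.
Total: 1 + 3 + 1 + 1 + 3 + 1 = 10.

10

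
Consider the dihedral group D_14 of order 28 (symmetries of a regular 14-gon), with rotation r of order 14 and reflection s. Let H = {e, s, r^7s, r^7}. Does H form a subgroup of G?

|H| = 4 divides |G| = 28, consistent with Lagrange.
H contains the identity, every element's inverse is in H, and H is closed under ·: it is a subgroup.

Yes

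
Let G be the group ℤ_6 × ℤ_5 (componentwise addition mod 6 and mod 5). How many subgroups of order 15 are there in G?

|G| = 30 and 15 | 30, so subgroups of order 15 are possible by Lagrange.
The subgroups of order 15 are: {(0,0), (0,1), (0,2), (0,3), (0,4), (2,0), (2,1), (2,2), (2,3), (2,4), (4,0), (4,1), (4,2), (4,3), (4,4)}.
So G has 1 subgroup of order 15.

1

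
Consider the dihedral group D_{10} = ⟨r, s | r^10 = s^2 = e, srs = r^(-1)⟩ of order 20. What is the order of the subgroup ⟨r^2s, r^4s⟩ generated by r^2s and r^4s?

|⟨r^2s⟩| = 2 and |⟨r^4s⟩| = 2, so |H| is a multiple of lcm(2, 2) = 2 and divides |G| = 20.
Closing under the operation: H = {e, r^2, r^4, r^6, r^8, s, r^2s, r^4s, r^6s, r^8s}, so |H| = 10.

10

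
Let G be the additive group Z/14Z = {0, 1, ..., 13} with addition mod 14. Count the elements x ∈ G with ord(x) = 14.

In a cyclic group of order 14, the number of elements of order d (for d | 14) is φ(d).
φ(14) = 6.

6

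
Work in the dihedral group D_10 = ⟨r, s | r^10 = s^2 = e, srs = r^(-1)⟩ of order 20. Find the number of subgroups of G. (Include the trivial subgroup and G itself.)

|G| = 20, so by Lagrange every subgroup order divides 20. Divisors: 1, 2, 4, 5, 10, 20.
Subgroups by order — order 1: 1; order 2: 11; order 4: 5; order 5: 1; order 10: 3; order 20: 1.
Total: 1 + 11 + 5 + 1 + 3 + 1 = 22.

22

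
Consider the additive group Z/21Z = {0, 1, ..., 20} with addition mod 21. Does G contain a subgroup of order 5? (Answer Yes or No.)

No

5 does not divide |G| = 21, so by Lagrange no subgroup of order 5 exists.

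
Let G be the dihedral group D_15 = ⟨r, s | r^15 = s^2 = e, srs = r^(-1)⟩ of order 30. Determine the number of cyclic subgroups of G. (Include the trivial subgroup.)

19

Group the elements of G by the cyclic subgroup they generate; each cyclic subgroup of order d accounts for φ(d) elements.
Cyclic subgroups by order — order 1: 1; order 2: 15; order 3: 1; order 5: 1; order 15: 1.
Total: 19.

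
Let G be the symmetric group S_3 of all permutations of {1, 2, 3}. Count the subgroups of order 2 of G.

|G| = 6 and 2 | 6, so subgroups of order 2 are possible by Lagrange.
The subgroups of order 2 are: {e, (1 2)}; {e, (1 3)}; {e, (2 3)}.
So G has 3 subgroups of order 2.

3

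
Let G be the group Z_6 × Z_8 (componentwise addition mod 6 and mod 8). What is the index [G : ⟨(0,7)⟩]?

6

|⟨(0,7)⟩| = 8 and |G| = 48.
By Lagrange, [G : H] = |G|/|H| = 48/8 = 6.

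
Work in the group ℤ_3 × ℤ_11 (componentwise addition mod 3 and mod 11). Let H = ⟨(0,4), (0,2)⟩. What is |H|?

11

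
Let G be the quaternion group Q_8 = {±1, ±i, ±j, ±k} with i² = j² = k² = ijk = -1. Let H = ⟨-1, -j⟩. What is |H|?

|⟨-1⟩| = 2 and |⟨-j⟩| = 4, so |H| is a multiple of lcm(2, 4) = 4 and divides |G| = 8.
Closing under the operation: H = {1, -1, j, -j}, so |H| = 4.

4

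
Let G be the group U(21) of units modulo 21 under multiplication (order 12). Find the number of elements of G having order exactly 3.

2

The elements of order 3 are: 4, 16.
That's 2.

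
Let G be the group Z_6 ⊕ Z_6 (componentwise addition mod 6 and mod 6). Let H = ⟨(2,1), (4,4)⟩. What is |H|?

18

|⟨(2,1)⟩| = 6 and |⟨(4,4)⟩| = 3, so |H| is a multiple of lcm(6, 3) = 6 and divides |G| = 36.
Closing under the operation: H = {(0,0), (0,1), (0,2), (0,3), (0,4), (0,5), (2,0), (2,1), (2,2), (2,3), (2,4), (2,5), (4,0), (4,1), (4,2), (4,3), (4,4), (4,5)}, so |H| = 18.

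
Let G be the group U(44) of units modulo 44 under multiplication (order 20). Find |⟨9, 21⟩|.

|⟨9⟩| = 5 and |⟨21⟩| = 2, so |H| is a multiple of lcm(5, 2) = 10 and divides |G| = 20.
Closing under the operation: H = {1, 5, 9, 13, 17, 21, 25, 29, 37, 41}, so |H| = 10.

10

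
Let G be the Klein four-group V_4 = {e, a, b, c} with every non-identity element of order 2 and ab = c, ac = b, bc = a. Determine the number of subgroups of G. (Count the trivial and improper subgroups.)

5

|G| = 4, so by Lagrange every subgroup order divides 4. Divisors: 1, 2, 4.
Subgroups by order — order 1: 1; order 2: 3; order 4: 1.
Total: 1 + 3 + 1 = 5.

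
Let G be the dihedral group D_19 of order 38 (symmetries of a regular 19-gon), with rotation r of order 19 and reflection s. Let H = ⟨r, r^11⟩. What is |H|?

19

|⟨r⟩| = 19 and |⟨r^11⟩| = 19, so |H| is a multiple of lcm(19, 19) = 19 and divides |G| = 38.
Closing under the operation: H = {e, r, r^2, r^3, r^4, r^5, r^6, r^7, r^8, r^9, r^10, r^11, r^12, r^13, r^14, r^15, r^16, r^17, r^18}, so |H| = 19.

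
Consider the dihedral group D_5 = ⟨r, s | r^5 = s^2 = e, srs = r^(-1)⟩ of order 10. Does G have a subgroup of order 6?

No

6 does not divide |G| = 10, so by Lagrange no subgroup of order 6 exists.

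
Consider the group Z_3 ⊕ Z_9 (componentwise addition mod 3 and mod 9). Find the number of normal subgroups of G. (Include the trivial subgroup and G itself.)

10

G is abelian, so every subgroup is normal.
G has 10 subgroups in total, hence 10 normal subgroups.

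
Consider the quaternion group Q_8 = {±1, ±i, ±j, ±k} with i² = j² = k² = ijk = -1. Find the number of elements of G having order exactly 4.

6

The elements of order 4 are: i, -i, j, -j, k, -k.
That's 6.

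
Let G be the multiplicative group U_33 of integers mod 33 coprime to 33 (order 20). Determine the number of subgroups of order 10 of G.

3

|G| = 20 and 10 | 20, so subgroups of order 10 are possible by Lagrange.
The subgroups of order 10 are: {1, 4, 7, 10, 13, 16, 19, 25, 28, 31}; {1, 4, 5, 14, 16, 20, 23, 25, 26, 31}; {1, 2, 4, 8, 16, 17, 25, 29, 31, 32}.
So G has 3 subgroups of order 10.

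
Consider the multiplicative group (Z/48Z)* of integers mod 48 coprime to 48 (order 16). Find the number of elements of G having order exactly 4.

The elements of order 4 are: 5, 11, 13, 19, 29, 35, 37, 43.
That's 8.

8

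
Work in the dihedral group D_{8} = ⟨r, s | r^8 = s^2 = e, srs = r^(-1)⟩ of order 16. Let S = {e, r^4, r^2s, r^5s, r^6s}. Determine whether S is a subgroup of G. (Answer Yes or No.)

No

|S| = 5 does not divide |G| = 16, so by Lagrange S is not a subgroup.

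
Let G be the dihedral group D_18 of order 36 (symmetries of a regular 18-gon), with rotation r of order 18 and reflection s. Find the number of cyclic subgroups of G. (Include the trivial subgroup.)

24

Each element a generates a cyclic subgroup ⟨a⟩; distinct elements may generate the same one (a cyclic group of order d has φ(d) generators).
Cyclic subgroups by order — order 1: 1; order 2: 19; order 3: 1; order 6: 1; order 9: 1; order 18: 1.
Total: 24.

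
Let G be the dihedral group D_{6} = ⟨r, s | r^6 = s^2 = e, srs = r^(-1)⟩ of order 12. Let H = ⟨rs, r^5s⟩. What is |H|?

6

|⟨rs⟩| = 2 and |⟨r^5s⟩| = 2, so |H| is a multiple of lcm(2, 2) = 2 and divides |G| = 12.
Closing under the operation: H = {e, r^2, r^4, rs, r^3s, r^5s}, so |H| = 6.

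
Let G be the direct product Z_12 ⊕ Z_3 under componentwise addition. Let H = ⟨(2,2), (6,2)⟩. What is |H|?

18

|⟨(2,2)⟩| = 6 and |⟨(6,2)⟩| = 6, so |H| is a multiple of lcm(6, 6) = 6 and divides |G| = 36.
Closing under the operation: H = {(0,0), (0,1), (0,2), (2,0), (2,1), (2,2), (4,0), (4,1), (4,2), (6,0), (6,1), (6,2), (8,0), (8,1), (8,2), (10,0), (10,1), (10,2)}, so |H| = 18.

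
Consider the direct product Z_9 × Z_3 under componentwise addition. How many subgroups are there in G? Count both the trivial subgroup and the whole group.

10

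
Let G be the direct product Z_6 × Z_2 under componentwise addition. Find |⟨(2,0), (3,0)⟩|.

6

|⟨(2,0)⟩| = 3 and |⟨(3,0)⟩| = 2, so |H| is a multiple of lcm(3, 2) = 6 and divides |G| = 12.
Closing under the operation: H = {(0,0), (1,0), (2,0), (3,0), (4,0), (5,0)}, so |H| = 6.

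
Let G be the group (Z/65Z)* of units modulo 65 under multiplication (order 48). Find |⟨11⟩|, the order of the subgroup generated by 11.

12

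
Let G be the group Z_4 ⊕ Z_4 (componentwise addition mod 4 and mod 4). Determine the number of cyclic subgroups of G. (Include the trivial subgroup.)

A cyclic subgroup of order d is generated by each of its φ(d) elements of order d, so the cyclic subgroups of order d number (#elements of order d)/φ(d).
Cyclic subgroups by order — order 1: 1; order 2: 3; order 4: 6.
Total: 10.

10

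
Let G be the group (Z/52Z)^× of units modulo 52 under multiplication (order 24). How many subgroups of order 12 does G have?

|G| = 24 and 12 | 24, so subgroups of order 12 are possible by Lagrange.
The subgroups of order 12 are: {1, 7, 9, 11, 15, 17, 19, 25, 29, 31, 47, 49}; {1, 5, 9, 17, 21, 25, 29, 33, 37, 41, 45, 49}; {1, 3, 9, 17, 23, 25, 27, 29, 35, 43, 49, 51}.
So G has 3 subgroups of order 12.

3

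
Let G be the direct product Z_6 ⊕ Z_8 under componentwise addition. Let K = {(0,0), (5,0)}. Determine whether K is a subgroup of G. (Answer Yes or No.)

No

(5,0) ∈ K but its inverse (1,0) ∉ K, so K is not a subgroup.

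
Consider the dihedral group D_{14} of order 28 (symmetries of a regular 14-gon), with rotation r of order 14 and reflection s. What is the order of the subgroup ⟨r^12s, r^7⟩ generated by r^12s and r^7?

4

|⟨r^12s⟩| = 2 and |⟨r^7⟩| = 2, so |H| is a multiple of lcm(2, 2) = 2 and divides |G| = 28.
Closing under the operation: H = {e, r^7, r^5s, r^12s}, so |H| = 4.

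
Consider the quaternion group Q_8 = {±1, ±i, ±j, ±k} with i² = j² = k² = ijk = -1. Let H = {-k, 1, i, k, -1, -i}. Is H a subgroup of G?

|H| = 6 does not divide |G| = 8, so by Lagrange H is not a subgroup.

No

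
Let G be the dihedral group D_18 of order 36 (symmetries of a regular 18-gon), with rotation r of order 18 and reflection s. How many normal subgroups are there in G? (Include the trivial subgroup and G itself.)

9

G has 45 subgroups. Checking conjugation-invariance by order — order 1: 1/1 normal; order 2: 1/19 normal; order 3: 1/1 normal; order 4: 0/9 normal; order 6: 1/7 normal; order 9: 1/1 normal; order 12: 0/3 normal; order 18: 3/3 normal; order 36: 1/1 normal.
Total normal subgroups: 9.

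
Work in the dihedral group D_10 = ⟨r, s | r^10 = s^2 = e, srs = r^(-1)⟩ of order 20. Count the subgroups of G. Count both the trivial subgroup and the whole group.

|G| = 20, so by Lagrange every subgroup order divides 20. Divisors: 1, 2, 4, 5, 10, 20.
Subgroups by order — order 1: 1; order 2: 11; order 4: 5; order 5: 1; order 10: 3; order 20: 1.
Total: 1 + 11 + 5 + 1 + 3 + 1 = 22.

22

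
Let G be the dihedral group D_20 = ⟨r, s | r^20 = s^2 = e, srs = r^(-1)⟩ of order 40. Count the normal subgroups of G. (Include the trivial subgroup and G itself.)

9

G has 48 subgroups. Checking conjugation-invariance by order — order 1: 1/1 normal; order 2: 1/21 normal; order 4: 1/11 normal; order 5: 1/1 normal; order 8: 0/5 normal; order 10: 1/5 normal; order 20: 3/3 normal; order 40: 1/1 normal.
Total normal subgroups: 9.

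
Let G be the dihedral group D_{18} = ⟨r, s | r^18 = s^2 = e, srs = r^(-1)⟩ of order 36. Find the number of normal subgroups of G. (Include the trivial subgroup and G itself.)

G has 45 subgroups. Checking conjugation-invariance by order — order 1: 1/1 normal; order 2: 1/19 normal; order 3: 1/1 normal; order 4: 0/9 normal; order 6: 1/7 normal; order 9: 1/1 normal; order 12: 0/3 normal; order 18: 3/3 normal; order 36: 1/1 normal.
Total normal subgroups: 9.

9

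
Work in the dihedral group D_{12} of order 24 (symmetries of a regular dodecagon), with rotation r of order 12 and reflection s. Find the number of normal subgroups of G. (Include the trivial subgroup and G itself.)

G has 34 subgroups. Checking conjugation-invariance by order — order 1: 1/1 normal; order 2: 1/13 normal; order 3: 1/1 normal; order 4: 1/7 normal; order 6: 1/5 normal; order 8: 0/3 normal; order 12: 3/3 normal; order 24: 1/1 normal.
Total normal subgroups: 9.

9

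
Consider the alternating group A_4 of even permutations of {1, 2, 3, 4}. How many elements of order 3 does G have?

The elements of order 3 are: (2 3 4), (2 4 3), (1 2 3), (1 2 4), (1 3 2), (1 3 4), (1 4 2), (1 4 3).
That's 8.

8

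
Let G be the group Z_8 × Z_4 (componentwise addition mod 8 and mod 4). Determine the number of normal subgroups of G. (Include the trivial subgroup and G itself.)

G is abelian, so every subgroup is normal.
G has 22 subgroups in total, hence 22 normal subgroups.

22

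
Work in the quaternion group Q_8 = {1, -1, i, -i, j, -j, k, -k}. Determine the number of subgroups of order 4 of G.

3

|G| = 8 and 4 | 8, so subgroups of order 4 are possible by Lagrange.
The subgroups of order 4 are: {1, -1, i, -i}; {1, -1, j, -j}; {1, -1, k, -k}.
So G has 3 subgroups of order 4.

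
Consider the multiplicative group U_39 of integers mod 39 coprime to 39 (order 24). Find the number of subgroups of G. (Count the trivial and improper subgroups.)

|G| = 24, so by Lagrange every subgroup order divides 24. Divisors: 1, 2, 3, 4, 6, 8, 12, 24.
Subgroups by order — order 1: 1; order 2: 3; order 3: 1; order 4: 3; order 6: 3; order 8: 1; order 12: 3; order 24: 1.
Total: 1 + 3 + 1 + 3 + 3 + 1 + 3 + 1 = 16.

16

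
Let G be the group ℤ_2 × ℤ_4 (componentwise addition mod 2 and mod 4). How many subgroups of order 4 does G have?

|G| = 8 and 4 | 8, so subgroups of order 4 are possible by Lagrange.
The subgroups of order 4 are: {(0,0), (0,1), (0,2), (0,3)}; {(0,0), (0,2), (1,0), (1,2)}; {(0,0), (0,2), (1,1), (1,3)}.
So G has 3 subgroups of order 4.

3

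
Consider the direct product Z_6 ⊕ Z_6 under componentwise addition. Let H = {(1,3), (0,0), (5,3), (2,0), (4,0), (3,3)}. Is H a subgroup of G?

|H| = 6 divides |G| = 36, consistent with Lagrange.
H contains the identity, every element's inverse is in H, and H is closed under +: it is a subgroup.
In fact H = ⟨(1,3)⟩.

Yes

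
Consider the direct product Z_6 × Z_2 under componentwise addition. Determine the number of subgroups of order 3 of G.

1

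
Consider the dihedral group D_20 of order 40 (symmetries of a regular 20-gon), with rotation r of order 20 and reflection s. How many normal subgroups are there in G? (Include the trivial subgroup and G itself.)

G has 48 subgroups. Checking conjugation-invariance by order — order 1: 1/1 normal; order 2: 1/21 normal; order 4: 1/11 normal; order 5: 1/1 normal; order 8: 0/5 normal; order 10: 1/5 normal; order 20: 3/3 normal; order 40: 1/1 normal.
Total normal subgroups: 9.

9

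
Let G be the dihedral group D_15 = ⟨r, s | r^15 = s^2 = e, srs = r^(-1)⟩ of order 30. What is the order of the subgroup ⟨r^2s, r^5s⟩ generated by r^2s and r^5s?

10

|⟨r^2s⟩| = 2 and |⟨r^5s⟩| = 2, so |H| is a multiple of lcm(2, 2) = 2 and divides |G| = 30.
Closing under the operation: H = {e, r^3, r^6, r^9, r^12, r^2s, r^5s, r^8s, r^11s, r^14s}, so |H| = 10.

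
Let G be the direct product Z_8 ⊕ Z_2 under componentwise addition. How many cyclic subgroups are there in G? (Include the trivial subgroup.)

8

A cyclic subgroup of order d is generated by each of its φ(d) elements of order d, so the cyclic subgroups of order d number (#elements of order d)/φ(d).
Cyclic subgroups by order — order 1: 1; order 2: 3; order 4: 2; order 8: 2.
Total: 8.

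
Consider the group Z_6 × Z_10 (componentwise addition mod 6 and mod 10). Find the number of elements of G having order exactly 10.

An element (a,b) has order lcm(ord(a), ord(b)); count pairs with lcm equal to 10.
Enumerating gives 12 such elements.

12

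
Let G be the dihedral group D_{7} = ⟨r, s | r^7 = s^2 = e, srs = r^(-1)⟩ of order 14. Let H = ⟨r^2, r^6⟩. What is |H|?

|⟨r^2⟩| = 7 and |⟨r^6⟩| = 7, so |H| is a multiple of lcm(7, 7) = 7 and divides |G| = 14.
Closing under the operation: H = {e, r, r^2, r^3, r^4, r^5, r^6}, so |H| = 7.

7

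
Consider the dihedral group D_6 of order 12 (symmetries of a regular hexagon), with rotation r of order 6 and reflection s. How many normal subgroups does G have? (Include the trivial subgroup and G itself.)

G has 16 subgroups. Checking conjugation-invariance by order — order 1: 1/1 normal; order 2: 1/7 normal; order 3: 1/1 normal; order 4: 0/3 normal; order 6: 3/3 normal; order 12: 1/1 normal.
Total normal subgroups: 7.

7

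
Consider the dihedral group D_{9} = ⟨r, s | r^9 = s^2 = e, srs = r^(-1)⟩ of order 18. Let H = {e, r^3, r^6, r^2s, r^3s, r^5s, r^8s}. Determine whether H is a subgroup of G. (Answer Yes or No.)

|H| = 7 does not divide |G| = 18, so by Lagrange H is not a subgroup.

No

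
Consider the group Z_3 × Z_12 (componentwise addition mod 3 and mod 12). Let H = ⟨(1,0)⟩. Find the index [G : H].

|⟨(1,0)⟩| = 3 and |G| = 36.
By Lagrange, [G : H] = |G|/|H| = 36/3 = 12.

12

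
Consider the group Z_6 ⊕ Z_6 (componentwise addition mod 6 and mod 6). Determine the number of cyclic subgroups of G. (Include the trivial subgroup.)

Each element a generates a cyclic subgroup ⟨a⟩; distinct elements may generate the same one (a cyclic group of order d has φ(d) generators).
Cyclic subgroups by order — order 1: 1; order 2: 3; order 3: 4; order 6: 12.
Total: 20.

20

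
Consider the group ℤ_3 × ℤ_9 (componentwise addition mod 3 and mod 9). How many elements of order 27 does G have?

0

An element (a,b) has order lcm(ord(a), ord(b)); count pairs with lcm equal to 27.
Enumerating gives 0 such elements.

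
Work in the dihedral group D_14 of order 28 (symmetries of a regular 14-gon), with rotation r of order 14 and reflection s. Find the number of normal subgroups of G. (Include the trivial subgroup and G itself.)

7

G has 28 subgroups. Checking conjugation-invariance by order — order 1: 1/1 normal; order 2: 1/15 normal; order 4: 0/7 normal; order 7: 1/1 normal; order 14: 3/3 normal; order 28: 1/1 normal.
Total normal subgroups: 7.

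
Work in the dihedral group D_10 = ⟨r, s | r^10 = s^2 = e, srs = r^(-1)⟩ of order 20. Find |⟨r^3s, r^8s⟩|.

4

|⟨r^3s⟩| = 2 and |⟨r^8s⟩| = 2, so |H| is a multiple of lcm(2, 2) = 2 and divides |G| = 20.
Closing under the operation: H = {e, r^5, r^3s, r^8s}, so |H| = 4.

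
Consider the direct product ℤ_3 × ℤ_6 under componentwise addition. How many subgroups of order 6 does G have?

|G| = 18 and 6 | 18, so subgroups of order 6 are possible by Lagrange.
The subgroups of order 6 are: {(0,0), (0,1), (0,2), (0,3), (0,4), (0,5)}; {(0,0), (0,3), (1,0), (1,3), (2,0), (2,3)}; {(0,0), (0,3), (1,1), (1,4), (2,2), (2,5)}; {(0,0), (0,3), (1,2), (1,5), (2,1), (2,4)}.
So G has 4 subgroups of order 6.

4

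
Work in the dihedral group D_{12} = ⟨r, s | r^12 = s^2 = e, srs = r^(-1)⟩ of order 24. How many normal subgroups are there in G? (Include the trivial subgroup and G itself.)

G has 34 subgroups. Checking conjugation-invariance by order — order 1: 1/1 normal; order 2: 1/13 normal; order 3: 1/1 normal; order 4: 1/7 normal; order 6: 1/5 normal; order 8: 0/3 normal; order 12: 3/3 normal; order 24: 1/1 normal.
Total normal subgroups: 9.

9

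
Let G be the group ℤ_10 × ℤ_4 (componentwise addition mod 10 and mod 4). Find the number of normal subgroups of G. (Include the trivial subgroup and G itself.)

G is abelian, so every subgroup is normal.
G has 16 subgroups in total, hence 16 normal subgroups.

16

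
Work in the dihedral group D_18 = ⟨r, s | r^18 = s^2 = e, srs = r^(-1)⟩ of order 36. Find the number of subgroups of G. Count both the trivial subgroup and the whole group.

45

|G| = 36, so by Lagrange every subgroup order divides 36. Divisors: 1, 2, 3, 4, 6, 9, 12, 18, 36.
Subgroups by order — order 1: 1; order 2: 19; order 3: 1; order 4: 9; order 6: 7; order 9: 1; order 12: 3; order 18: 3; order 36: 1.
Total: 1 + 19 + 1 + 9 + 7 + 1 + 3 + 3 + 1 = 45.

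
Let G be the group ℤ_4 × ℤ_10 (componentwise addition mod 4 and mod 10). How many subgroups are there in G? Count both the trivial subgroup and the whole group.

|G| = 40, so by Lagrange every subgroup order divides 40. Divisors: 1, 2, 4, 5, 8, 10, 20, 40.
Subgroups by order — order 1: 1; order 2: 3; order 4: 3; order 5: 1; order 8: 1; order 10: 3; order 20: 3; order 40: 1.
Total: 1 + 3 + 3 + 1 + 1 + 3 + 3 + 1 = 16.

16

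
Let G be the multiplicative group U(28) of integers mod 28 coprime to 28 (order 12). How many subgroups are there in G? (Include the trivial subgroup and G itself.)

|G| = 12, so by Lagrange every subgroup order divides 12. Divisors: 1, 2, 3, 4, 6, 12.
Subgroups by order — order 1: 1; order 2: 3; order 3: 1; order 4: 1; order 6: 3; order 12: 1.
Total: 1 + 3 + 1 + 1 + 3 + 1 = 10.

10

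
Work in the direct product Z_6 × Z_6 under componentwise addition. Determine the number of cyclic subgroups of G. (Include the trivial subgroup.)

20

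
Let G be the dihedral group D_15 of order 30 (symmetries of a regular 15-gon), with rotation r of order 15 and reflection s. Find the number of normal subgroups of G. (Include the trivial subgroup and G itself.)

G has 28 subgroups. Checking conjugation-invariance by order — order 1: 1/1 normal; order 2: 0/15 normal; order 3: 1/1 normal; order 5: 1/1 normal; order 6: 0/5 normal; order 10: 0/3 normal; order 15: 1/1 normal; order 30: 1/1 normal.
Total normal subgroups: 5.

5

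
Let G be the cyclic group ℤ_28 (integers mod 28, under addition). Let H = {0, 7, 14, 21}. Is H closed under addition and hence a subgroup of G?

|H| = 4 divides |G| = 28, consistent with Lagrange.
H contains the identity, every element's inverse is in H, and H is closed under +: it is a subgroup.
In fact H = ⟨21⟩.

Yes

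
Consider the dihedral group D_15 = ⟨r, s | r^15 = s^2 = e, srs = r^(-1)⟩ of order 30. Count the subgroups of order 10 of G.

3

|G| = 30 and 10 | 30, so subgroups of order 10 are possible by Lagrange.
The subgroups of order 10 are: {e, r^3, r^6, r^9, r^12, rs, r^4s, r^7s, r^10s, r^13s}; {e, r^3, r^6, r^9, r^12, r^2s, r^5s, r^8s, r^11s, r^14s}; {e, r^3, r^6, r^9, r^12, s, r^3s, r^6s, r^9s, r^12s}.
So G has 3 subgroups of order 10.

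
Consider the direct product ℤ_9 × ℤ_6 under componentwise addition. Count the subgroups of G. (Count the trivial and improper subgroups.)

|G| = 54, so by Lagrange every subgroup order divides 54. Divisors: 1, 2, 3, 6, 9, 18, 27, 54.
Subgroups by order — order 1: 1; order 2: 1; order 3: 4; order 6: 4; order 9: 4; order 18: 4; order 27: 1; order 54: 1.
Total: 1 + 1 + 4 + 4 + 4 + 4 + 1 + 1 = 20.

20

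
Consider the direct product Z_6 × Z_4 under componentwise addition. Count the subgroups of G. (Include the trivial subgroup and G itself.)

|G| = 24, so by Lagrange every subgroup order divides 24. Divisors: 1, 2, 3, 4, 6, 8, 12, 24.
Subgroups by order — order 1: 1; order 2: 3; order 3: 1; order 4: 3; order 6: 3; order 8: 1; order 12: 3; order 24: 1.
Total: 1 + 3 + 1 + 3 + 3 + 1 + 3 + 1 = 16.

16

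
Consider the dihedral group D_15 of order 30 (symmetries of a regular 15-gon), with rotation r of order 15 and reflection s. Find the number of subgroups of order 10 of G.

|G| = 30 and 10 | 30, so subgroups of order 10 are possible by Lagrange.
The subgroups of order 10 are: {e, r^3, r^6, r^9, r^12, rs, r^4s, r^7s, r^10s, r^13s}; {e, r^3, r^6, r^9, r^12, r^2s, r^5s, r^8s, r^11s, r^14s}; {e, r^3, r^6, r^9, r^12, s, r^3s, r^6s, r^9s, r^12s}.
So G has 3 subgroups of order 10.

3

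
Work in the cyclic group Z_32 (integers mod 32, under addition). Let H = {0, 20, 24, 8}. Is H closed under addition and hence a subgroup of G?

20 ∈ H but its inverse 12 ∉ H, so H is not a subgroup.

No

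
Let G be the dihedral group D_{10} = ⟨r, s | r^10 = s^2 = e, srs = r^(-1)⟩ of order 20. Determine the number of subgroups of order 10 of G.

3

|G| = 20 and 10 | 20, so subgroups of order 10 are possible by Lagrange.
The subgroups of order 10 are: {e, r, r^2, r^3, r^4, r^5, r^6, r^7, r^8, r^9}; {e, r^2, r^4, r^6, r^8, s, r^2s, r^4s, r^6s, r^8s}; {e, r^2, r^4, r^6, r^8, rs, r^3s, r^5s, r^7s, r^9s}.
So G has 3 subgroups of order 10.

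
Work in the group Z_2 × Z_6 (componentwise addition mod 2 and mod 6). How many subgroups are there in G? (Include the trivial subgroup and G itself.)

10

|G| = 12, so by Lagrange every subgroup order divides 12. Divisors: 1, 2, 3, 4, 6, 12.
Subgroups by order — order 1: 1; order 2: 3; order 3: 1; order 4: 1; order 6: 3; order 12: 1.
Total: 1 + 3 + 1 + 1 + 3 + 1 = 10.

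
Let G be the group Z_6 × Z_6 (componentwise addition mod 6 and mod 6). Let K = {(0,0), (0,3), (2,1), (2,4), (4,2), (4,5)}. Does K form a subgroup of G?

Yes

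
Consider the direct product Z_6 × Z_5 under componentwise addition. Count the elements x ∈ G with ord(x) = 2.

An element (a,b) has order lcm(ord(a), ord(b)); count pairs with lcm equal to 2.
Enumerating gives 1 such elements.

1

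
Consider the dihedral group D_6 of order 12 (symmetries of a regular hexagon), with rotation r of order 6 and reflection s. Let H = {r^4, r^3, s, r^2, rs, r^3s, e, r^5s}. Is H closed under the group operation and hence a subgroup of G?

|H| = 8 does not divide |G| = 12, so by Lagrange H is not a subgroup.

No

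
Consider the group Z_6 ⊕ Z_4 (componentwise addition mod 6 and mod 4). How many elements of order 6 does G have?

An element (a,b) has order lcm(ord(a), ord(b)); count pairs with lcm equal to 6.
Enumerating gives 6 such elements.

6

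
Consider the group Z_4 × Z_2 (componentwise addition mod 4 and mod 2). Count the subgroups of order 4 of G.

|G| = 8 and 4 | 8, so subgroups of order 4 are possible by Lagrange.
The subgroups of order 4 are: {(0,0), (0,1), (2,0), (2,1)}; {(0,0), (1,0), (2,0), (3,0)}; {(0,0), (1,1), (2,0), (3,1)}.
So G has 3 subgroups of order 4.

3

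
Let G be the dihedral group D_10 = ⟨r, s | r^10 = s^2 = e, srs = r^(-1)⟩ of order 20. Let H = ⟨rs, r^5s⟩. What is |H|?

10

|⟨rs⟩| = 2 and |⟨r^5s⟩| = 2, so |H| is a multiple of lcm(2, 2) = 2 and divides |G| = 20.
Closing under the operation: H = {e, r^2, r^4, r^6, r^8, rs, r^3s, r^5s, r^7s, r^9s}, so |H| = 10.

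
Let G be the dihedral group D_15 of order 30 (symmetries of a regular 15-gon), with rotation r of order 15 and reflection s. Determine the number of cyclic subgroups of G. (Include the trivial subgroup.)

19

A cyclic subgroup of order d is generated by each of its φ(d) elements of order d, so the cyclic subgroups of order d number (#elements of order d)/φ(d).
Cyclic subgroups by order — order 1: 1; order 2: 15; order 3: 1; order 5: 1; order 15: 1.
Total: 19.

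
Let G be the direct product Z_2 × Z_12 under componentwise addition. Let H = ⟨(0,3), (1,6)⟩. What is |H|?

|⟨(0,3)⟩| = 4 and |⟨(1,6)⟩| = 2, so |H| is a multiple of lcm(4, 2) = 4 and divides |G| = 24.
Closing under the operation: H = {(0,0), (0,3), (0,6), (0,9), (1,0), (1,3), (1,6), (1,9)}, so |H| = 8.

8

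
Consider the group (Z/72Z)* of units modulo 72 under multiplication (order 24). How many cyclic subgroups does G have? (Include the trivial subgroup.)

Each element a generates a cyclic subgroup ⟨a⟩; distinct elements may generate the same one (a cyclic group of order d has φ(d) generators).
Cyclic subgroups by order — order 1: 1; order 2: 7; order 3: 1; order 6: 7.
Total: 16.

16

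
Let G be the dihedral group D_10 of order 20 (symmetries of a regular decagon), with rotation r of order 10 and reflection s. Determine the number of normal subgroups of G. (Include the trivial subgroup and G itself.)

7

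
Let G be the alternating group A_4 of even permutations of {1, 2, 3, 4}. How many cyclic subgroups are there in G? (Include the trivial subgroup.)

8

A cyclic subgroup of order d is generated by each of its φ(d) elements of order d, so the cyclic subgroups of order d number (#elements of order d)/φ(d).
Cyclic subgroups by order — order 1: 1; order 2: 3; order 3: 4.
Total: 8.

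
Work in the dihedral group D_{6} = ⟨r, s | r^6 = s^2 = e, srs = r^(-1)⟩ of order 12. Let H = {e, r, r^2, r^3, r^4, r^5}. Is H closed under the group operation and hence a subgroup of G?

Yes

|H| = 6 divides |G| = 12, consistent with Lagrange.
H contains the identity, every element's inverse is in H, and H is closed under ·: it is a subgroup.
In fact H = ⟨r^5⟩.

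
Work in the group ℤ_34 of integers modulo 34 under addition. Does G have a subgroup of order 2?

2 | 34. A subgroup of order 2 is {0, 17}.

Yes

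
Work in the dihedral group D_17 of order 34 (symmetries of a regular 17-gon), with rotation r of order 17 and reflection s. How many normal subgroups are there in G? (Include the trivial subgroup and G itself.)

G has 20 subgroups. Checking conjugation-invariance by order — order 1: 1/1 normal; order 2: 0/17 normal; order 17: 1/1 normal; order 34: 1/1 normal.
Total normal subgroups: 3.

3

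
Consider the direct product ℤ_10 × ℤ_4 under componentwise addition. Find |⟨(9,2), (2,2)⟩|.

20

|⟨(9,2)⟩| = 10 and |⟨(2,2)⟩| = 10, so |H| is a multiple of lcm(10, 10) = 10 and divides |G| = 40.
Closing under the operation: H = {(0,0), (0,2), (1,0), (1,2), (2,0), (2,2), (3,0), (3,2), (4,0), (4,2), (5,0), (5,2), (6,0), (6,2), (7,0), (7,2), (8,0), (8,2), (9,0), (9,2)}, so |H| = 20.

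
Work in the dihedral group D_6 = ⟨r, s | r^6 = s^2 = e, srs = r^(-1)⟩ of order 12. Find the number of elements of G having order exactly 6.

2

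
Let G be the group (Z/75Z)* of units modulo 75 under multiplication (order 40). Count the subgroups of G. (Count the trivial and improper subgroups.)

|G| = 40, so by Lagrange every subgroup order divides 40. Divisors: 1, 2, 4, 5, 8, 10, 20, 40.
Subgroups by order — order 1: 1; order 2: 3; order 4: 3; order 5: 1; order 8: 1; order 10: 3; order 20: 3; order 40: 1.
Total: 1 + 3 + 3 + 1 + 1 + 3 + 3 + 1 = 16.

16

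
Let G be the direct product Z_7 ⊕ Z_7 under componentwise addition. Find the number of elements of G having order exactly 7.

An element (a,b) has order lcm(ord(a), ord(b)); count pairs with lcm equal to 7.
Enumerating gives 48 such elements.

48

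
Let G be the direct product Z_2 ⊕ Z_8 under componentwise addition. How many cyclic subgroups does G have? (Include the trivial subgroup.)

Group the elements of G by the cyclic subgroup they generate; each cyclic subgroup of order d accounts for φ(d) elements.
Cyclic subgroups by order — order 1: 1; order 2: 3; order 4: 2; order 8: 2.
Total: 8.

8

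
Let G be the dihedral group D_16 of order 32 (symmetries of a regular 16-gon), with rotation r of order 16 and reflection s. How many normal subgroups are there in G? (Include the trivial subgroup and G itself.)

G has 36 subgroups. Checking conjugation-invariance by order — order 1: 1/1 normal; order 2: 1/17 normal; order 4: 1/9 normal; order 8: 1/5 normal; order 16: 3/3 normal; order 32: 1/1 normal.
Total normal subgroups: 8.

8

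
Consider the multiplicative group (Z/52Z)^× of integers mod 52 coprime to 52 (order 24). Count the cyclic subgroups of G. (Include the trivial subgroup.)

12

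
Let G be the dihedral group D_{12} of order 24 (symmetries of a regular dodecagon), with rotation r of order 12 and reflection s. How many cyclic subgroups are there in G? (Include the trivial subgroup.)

18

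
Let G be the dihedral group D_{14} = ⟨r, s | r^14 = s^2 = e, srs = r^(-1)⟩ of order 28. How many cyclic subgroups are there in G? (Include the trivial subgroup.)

Each element a generates a cyclic subgroup ⟨a⟩; distinct elements may generate the same one (a cyclic group of order d has φ(d) generators).
Cyclic subgroups by order — order 1: 1; order 2: 15; order 7: 1; order 14: 1.
Total: 18.

18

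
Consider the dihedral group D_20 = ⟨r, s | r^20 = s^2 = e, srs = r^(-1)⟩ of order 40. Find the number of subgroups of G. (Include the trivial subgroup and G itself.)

48

|G| = 40, so by Lagrange every subgroup order divides 40. Divisors: 1, 2, 4, 5, 8, 10, 20, 40.
Subgroups by order — order 1: 1; order 2: 21; order 4: 11; order 5: 1; order 8: 5; order 10: 5; order 20: 3; order 40: 1.
Total: 1 + 21 + 11 + 1 + 5 + 5 + 3 + 1 = 48.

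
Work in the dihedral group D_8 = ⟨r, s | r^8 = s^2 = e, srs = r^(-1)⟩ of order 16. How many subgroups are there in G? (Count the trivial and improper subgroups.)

19

|G| = 16, so by Lagrange every subgroup order divides 16. Divisors: 1, 2, 4, 8, 16.
Subgroups by order — order 1: 1; order 2: 9; order 4: 5; order 8: 3; order 16: 1.
Total: 1 + 9 + 5 + 3 + 1 = 19.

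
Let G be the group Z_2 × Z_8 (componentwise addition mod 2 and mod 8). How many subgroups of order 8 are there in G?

|G| = 16 and 8 | 16, so subgroups of order 8 are possible by Lagrange.
The subgroups of order 8 are: {(0,0), (0,1), (0,2), (0,3), (0,4), (0,5), (0,6), (0,7)}; {(0,0), (0,2), (0,4), (0,6), (1,0), (1,2), (1,4), (1,6)}; {(0,0), (0,2), (0,4), (0,6), (1,1), (1,3), (1,5), (1,7)}.
So G has 3 subgroups of order 8.

3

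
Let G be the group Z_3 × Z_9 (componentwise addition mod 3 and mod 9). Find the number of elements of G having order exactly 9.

An element (a,b) has order lcm(ord(a), ord(b)); count pairs with lcm equal to 9.
Enumerating gives 18 such elements.

18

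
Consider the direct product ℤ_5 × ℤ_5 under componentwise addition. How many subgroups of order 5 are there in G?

|G| = 25 and 5 | 25, so subgroups of order 5 are possible by Lagrange.
The subgroups of order 5 are: {(0,0), (0,1), (0,2), (0,3), (0,4)}; {(0,0), (1,0), (2,0), (3,0), (4,0)}; {(0,0), (1,1), (2,2), (3,3), (4,4)}; {(0,0), (1,2), (2,4), (3,1), (4,3)}; … (6 in all).
So G has 6 subgroups of order 5.

6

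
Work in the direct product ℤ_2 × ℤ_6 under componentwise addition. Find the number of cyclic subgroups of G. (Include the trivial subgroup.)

Each element a generates a cyclic subgroup ⟨a⟩; distinct elements may generate the same one (a cyclic group of order d has φ(d) generators).
Cyclic subgroups by order — order 1: 1; order 2: 3; order 3: 1; order 6: 3.
Total: 8.

8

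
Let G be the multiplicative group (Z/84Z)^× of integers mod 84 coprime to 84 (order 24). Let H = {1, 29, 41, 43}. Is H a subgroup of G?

Closure fails: 41 · 43 = 83 ∉ H. So H is not a subgroup.

No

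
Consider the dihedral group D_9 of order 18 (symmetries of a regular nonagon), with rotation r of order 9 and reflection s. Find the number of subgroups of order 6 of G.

3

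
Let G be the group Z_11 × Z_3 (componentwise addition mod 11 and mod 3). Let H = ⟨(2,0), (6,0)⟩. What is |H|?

11

|⟨(2,0)⟩| = 11 and |⟨(6,0)⟩| = 11, so |H| is a multiple of lcm(11, 11) = 11 and divides |G| = 33.
Closing under the operation: H = {(0,0), (1,0), (2,0), (3,0), (4,0), (5,0), (6,0), (7,0), (8,0), (9,0), (10,0)}, so |H| = 11.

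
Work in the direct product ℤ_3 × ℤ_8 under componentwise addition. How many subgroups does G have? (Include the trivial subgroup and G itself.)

|G| = 24, so by Lagrange every subgroup order divides 24. Divisors: 1, 2, 3, 4, 6, 8, 12, 24.
Subgroups by order — order 1: 1; order 2: 1; order 3: 1; order 4: 1; order 6: 1; order 8: 1; order 12: 1; order 24: 1.
Total: 1 + 1 + 1 + 1 + 1 + 1 + 1 + 1 = 8.

8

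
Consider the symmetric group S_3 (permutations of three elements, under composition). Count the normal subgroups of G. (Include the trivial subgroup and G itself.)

3

G has 6 subgroups. Checking conjugation-invariance by order — order 1: 1/1 normal; order 2: 0/3 normal; order 3: 1/1 normal; order 6: 1/1 normal.
Total normal subgroups: 3.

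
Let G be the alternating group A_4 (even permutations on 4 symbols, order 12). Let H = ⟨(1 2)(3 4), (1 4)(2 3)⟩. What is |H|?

4

|⟨(1 2)(3 4)⟩| = 2 and |⟨(1 4)(2 3)⟩| = 2, so |H| is a multiple of lcm(2, 2) = 2 and divides |G| = 12.
Closing under the operation: H = {e, (1 2)(3 4), (1 3)(2 4), (1 4)(2 3)}, so |H| = 4.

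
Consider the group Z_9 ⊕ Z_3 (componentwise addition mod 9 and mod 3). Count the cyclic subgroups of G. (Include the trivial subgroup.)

8

A cyclic subgroup of order d is generated by each of its φ(d) elements of order d, so the cyclic subgroups of order d number (#elements of order d)/φ(d).
Cyclic subgroups by order — order 1: 1; order 3: 4; order 9: 3.
Total: 8.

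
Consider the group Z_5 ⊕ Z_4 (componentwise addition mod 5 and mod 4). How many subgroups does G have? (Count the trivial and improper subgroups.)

|G| = 20, so by Lagrange every subgroup order divides 20. Divisors: 1, 2, 4, 5, 10, 20.
Subgroups by order — order 1: 1; order 2: 1; order 4: 1; order 5: 1; order 10: 1; order 20: 1.
Total: 1 + 1 + 1 + 1 + 1 + 1 = 6.

6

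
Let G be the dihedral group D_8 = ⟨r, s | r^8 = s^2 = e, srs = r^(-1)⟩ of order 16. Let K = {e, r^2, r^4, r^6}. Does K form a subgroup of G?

|K| = 4 divides |G| = 16, consistent with Lagrange.
K contains the identity, every element's inverse is in K, and K is closed under ·: it is a subgroup.
In fact K = ⟨r^6⟩.

Yes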